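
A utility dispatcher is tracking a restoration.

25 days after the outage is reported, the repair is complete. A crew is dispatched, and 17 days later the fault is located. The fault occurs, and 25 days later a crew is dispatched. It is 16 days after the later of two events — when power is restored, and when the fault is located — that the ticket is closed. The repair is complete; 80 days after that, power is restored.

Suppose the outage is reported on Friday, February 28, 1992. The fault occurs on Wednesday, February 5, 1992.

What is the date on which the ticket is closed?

Sunday, June 28, 1992

The outage is reported: Feb 28, 1992.
The repair is complete: Feb 28, 1992 + 25 days = Mar 24, 1992.
Power is restored: Mar 24, 1992 + 80 days = Jun 12, 1992.
The fault occurs: Feb 5, 1992.
A crew is dispatched: Feb 5, 1992 + 25 days = Mar 1, 1992.
The fault is located: Mar 1, 1992 + 17 days = Mar 18, 1992.
Both prerequisites met — power is restored (Jun 12, 1992), the fault is located (Mar 18, 1992); the later is Jun 12, 1992.
The ticket is closed: Jun 12, 1992 + 16 days = Jun 28, 1992.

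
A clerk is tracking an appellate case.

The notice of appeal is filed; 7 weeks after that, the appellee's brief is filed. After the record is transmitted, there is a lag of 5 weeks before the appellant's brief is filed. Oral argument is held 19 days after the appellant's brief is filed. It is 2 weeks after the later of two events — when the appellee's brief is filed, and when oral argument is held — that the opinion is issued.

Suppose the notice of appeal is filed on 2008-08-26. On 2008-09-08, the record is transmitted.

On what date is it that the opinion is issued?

The notice of appeal is filed: Aug 26, 2008.
The appellee's brief is filed: Aug 26, 2008 + 7 weeks = Oct 14, 2008.
The record is transmitted: Sep 8, 2008.
The appellant's brief is filed: Sep 8, 2008 + 5 weeks = Oct 13, 2008.
Oral argument is held: Oct 13, 2008 + 19 days = Nov 1, 2008.
Both prerequisites met — the appellee's brief is filed (Oct 14, 2008), oral argument is held (Nov 1, 2008); the later is Nov 1, 2008.
The opinion is issued: Nov 1, 2008 + 2 weeks = Nov 15, 2008.

2008-11-15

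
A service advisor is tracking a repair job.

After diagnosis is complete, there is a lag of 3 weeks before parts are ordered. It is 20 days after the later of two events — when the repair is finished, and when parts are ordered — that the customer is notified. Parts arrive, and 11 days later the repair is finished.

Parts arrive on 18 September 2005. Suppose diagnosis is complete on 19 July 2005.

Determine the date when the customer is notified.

Parts arrive: Sep 18, 2005.
The repair is finished: Sep 18, 2005 + 11 days = Sep 29, 2005.
Diagnosis is complete: Jul 19, 2005.
Parts are ordered: Jul 19, 2005 + 3 weeks = Aug 9, 2005.
Both prerequisites met — the repair is finished (Sep 29, 2005), parts are ordered (Aug 9, 2005); the later is Sep 29, 2005.
The customer is notified: Sep 29, 2005 + 20 days = Oct 19, 2005.

19 October 2005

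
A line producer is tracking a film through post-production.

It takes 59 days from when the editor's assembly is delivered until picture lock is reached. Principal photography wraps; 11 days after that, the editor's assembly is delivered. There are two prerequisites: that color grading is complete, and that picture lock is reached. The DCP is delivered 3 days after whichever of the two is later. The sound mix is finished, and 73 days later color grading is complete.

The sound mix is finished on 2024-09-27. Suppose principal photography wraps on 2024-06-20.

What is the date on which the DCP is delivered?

The sound mix is finished: Sep 27, 2024.
Color grading is complete: Sep 27, 2024 + 73 days = Dec 9, 2024.
Principal photography wraps: Jun 20, 2024.
The editor's assembly is delivered: Jun 20, 2024 + 11 days = Jul 1, 2024.
Picture lock is reached: Jul 1, 2024 + 59 days = Aug 29, 2024.
Both prerequisites met — color grading is complete (Dec 9, 2024), picture lock is reached (Aug 29, 2024); the later is Dec 9, 2024.
The DCP is delivered: Dec 9, 2024 + 3 days = Dec 12, 2024.

2024-12-12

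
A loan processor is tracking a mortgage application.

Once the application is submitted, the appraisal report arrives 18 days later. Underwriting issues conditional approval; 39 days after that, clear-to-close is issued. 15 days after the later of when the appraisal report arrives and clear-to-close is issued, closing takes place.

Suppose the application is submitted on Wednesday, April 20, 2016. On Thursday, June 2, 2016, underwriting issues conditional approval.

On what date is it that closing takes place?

Tuesday, July 26, 2016

The application is submitted: Apr 20, 2016.
The appraisal report arrives: Apr 20, 2016 + 18 days = May 8, 2016.
Underwriting issues conditional approval: Jun 2, 2016.
Clear-to-close is issued: Jun 2, 2016 + 39 days = Jul 11, 2016.
Both prerequisites met — the appraisal report arrives (May 8, 2016), clear-to-close is issued (Jul 11, 2016); the later is Jul 11, 2016.
Closing takes place: Jul 11, 2016 + 15 days = Jul 26, 2016.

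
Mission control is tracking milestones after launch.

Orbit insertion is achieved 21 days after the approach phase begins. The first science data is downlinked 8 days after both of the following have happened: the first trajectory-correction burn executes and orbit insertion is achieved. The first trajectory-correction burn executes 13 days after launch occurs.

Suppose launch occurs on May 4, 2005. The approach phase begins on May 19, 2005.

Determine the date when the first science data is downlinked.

Launch occurs: May 4, 2005.
The first trajectory-correction burn executes: May 4, 2005 + 13 days = May 17, 2005.
The approach phase begins: May 19, 2005.
Orbit insertion is achieved: May 19, 2005 + 21 days = Jun 9, 2005.
Both prerequisites met — the first trajectory-correction burn executes (May 17, 2005), orbit insertion is achieved (Jun 9, 2005); the later is Jun 9, 2005.
The first science data is downlinked: Jun 9, 2005 + 8 days = Jun 17, 2005.

Jun 17, 2005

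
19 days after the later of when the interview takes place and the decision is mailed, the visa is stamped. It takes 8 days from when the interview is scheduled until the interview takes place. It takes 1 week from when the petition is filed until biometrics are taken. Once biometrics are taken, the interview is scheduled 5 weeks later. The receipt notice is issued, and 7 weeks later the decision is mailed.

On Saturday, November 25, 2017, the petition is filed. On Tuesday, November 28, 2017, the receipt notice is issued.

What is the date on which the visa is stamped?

The petition is filed: Nov 25, 2017.
Biometrics are taken: Nov 25, 2017 + 1 week = Dec 2, 2017.
The interview is scheduled: Dec 2, 2017 + 5 weeks = Jan 6, 2018.
The interview takes place: Jan 6, 2018 + 8 days = Jan 14, 2018.
The receipt notice is issued: Nov 28, 2017.
The decision is mailed: Nov 28, 2017 + 7 weeks = Jan 16, 2018.
Both prerequisites met — the interview takes place (Jan 14, 2018), the decision is mailed (Jan 16, 2018); the later is Jan 16, 2018.
The visa is stamped: Jan 16, 2018 + 19 days = Feb 4, 2018.

Sunday, February 4, 2018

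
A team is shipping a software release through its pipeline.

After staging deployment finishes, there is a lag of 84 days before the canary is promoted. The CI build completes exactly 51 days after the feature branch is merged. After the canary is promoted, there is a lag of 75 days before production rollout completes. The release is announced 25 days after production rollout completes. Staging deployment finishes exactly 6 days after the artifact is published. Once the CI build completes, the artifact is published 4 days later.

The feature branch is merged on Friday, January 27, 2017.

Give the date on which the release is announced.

The feature branch is merged: Jan 27, 2017.
The CI build completes: Jan 27, 2017 + 51 days = Mar 19, 2017.
The artifact is published: Mar 19, 2017 + 4 days = Mar 23, 2017.
Staging deployment finishes: Mar 23, 2017 + 6 days = Mar 29, 2017.
The canary is promoted: Mar 29, 2017 + 84 days = Jun 21, 2017.
Production rollout completes: Jun 21, 2017 + 75 days = Sep 4, 2017.
The release is announced: Sep 4, 2017 + 25 days = Sep 29, 2017.

Friday, September 29, 2017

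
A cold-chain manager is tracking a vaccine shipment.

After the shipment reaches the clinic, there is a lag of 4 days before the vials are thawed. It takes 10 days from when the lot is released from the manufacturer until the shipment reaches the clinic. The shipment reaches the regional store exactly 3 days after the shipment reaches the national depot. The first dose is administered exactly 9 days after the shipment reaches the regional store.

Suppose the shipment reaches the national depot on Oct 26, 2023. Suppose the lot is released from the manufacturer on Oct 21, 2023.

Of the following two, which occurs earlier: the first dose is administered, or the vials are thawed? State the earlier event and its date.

The shipment reaches the national depot: Oct 26, 2023.
The shipment reaches the regional store: Oct 26, 2023 + 3 days = Oct 29, 2023.
The first dose is administered: Oct 29, 2023 + 9 days = Nov 7, 2023.
The lot is released from the manufacturer: Oct 21, 2023.
The shipment reaches the clinic: Oct 21, 2023 + 10 days = Oct 31, 2023.
The vials are thawed: Oct 31, 2023 + 4 days = Nov 4, 2023.
Comparing: the first dose is administered on Nov 7, 2023 vs the vials are thawed on Nov 4, 2023. Earlier: the vials are thawed.

The vials are thawed — Nov 4, 2023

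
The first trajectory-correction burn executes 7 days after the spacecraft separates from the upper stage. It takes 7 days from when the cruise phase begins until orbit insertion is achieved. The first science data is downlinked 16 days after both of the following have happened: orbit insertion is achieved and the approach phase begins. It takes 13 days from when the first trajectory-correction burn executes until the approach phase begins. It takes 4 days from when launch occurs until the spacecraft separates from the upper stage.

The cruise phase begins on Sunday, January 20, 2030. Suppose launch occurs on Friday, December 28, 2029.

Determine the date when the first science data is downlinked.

Tuesday, February 12, 2030

The cruise phase begins: Jan 20, 2030.
Orbit insertion is achieved: Jan 20, 2030 + 7 days = Jan 27, 2030.
Launch occurs: Dec 28, 2029.
The spacecraft separates from the upper stage: Dec 28, 2029 + 4 days = Jan 1, 2030.
The first trajectory-correction burn executes: Jan 1, 2030 + 7 days = Jan 8, 2030.
The approach phase begins: Jan 8, 2030 + 13 days = Jan 21, 2030.
Both prerequisites met — orbit insertion is achieved (Jan 27, 2030), the approach phase begins (Jan 21, 2030); the later is Jan 27, 2030.
The first science data is downlinked: Jan 27, 2030 + 16 days = Feb 12, 2030.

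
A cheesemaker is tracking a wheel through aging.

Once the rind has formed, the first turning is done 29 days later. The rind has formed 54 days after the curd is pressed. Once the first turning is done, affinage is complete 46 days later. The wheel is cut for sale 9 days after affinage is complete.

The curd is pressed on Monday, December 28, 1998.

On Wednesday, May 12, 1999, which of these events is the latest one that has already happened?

The curd is pressed: Dec 28, 1998.
The rind has formed: Dec 28, 1998 + 54 days = Feb 20, 1999.
The first turning is done: Feb 20, 1999 + 29 days = Mar 21, 1999.
Affinage is complete: Mar 21, 1999 + 46 days = May 6, 1999.
The wheel is cut for sale: May 6, 1999 + 9 days = May 15, 1999.
May 12, 1999 falls between when affinage is complete (May 6, 1999) and when the wheel is cut for sale (May 15, 1999).

Affinage is complete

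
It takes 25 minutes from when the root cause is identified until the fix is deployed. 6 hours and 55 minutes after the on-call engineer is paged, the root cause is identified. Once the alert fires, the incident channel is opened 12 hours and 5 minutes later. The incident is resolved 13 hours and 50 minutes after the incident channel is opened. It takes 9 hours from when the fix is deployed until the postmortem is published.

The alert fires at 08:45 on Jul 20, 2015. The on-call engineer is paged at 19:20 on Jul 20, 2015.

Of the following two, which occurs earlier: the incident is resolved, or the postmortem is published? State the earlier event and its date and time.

The alert fires: 08:45 Jul 20, 2015.
The incident channel is opened: 08:45 Jul 20, 2015 + 12h05m = 20:50 Jul 20, 2015.
The incident is resolved: 20:50 Jul 20, 2015 + 13h50m = 10:40 Jul 21, 2015.
The on-call engineer is paged: 19:20 Jul 20, 2015.
The root cause is identified: 19:20 Jul 20, 2015 + 6h55m = 02:15 Jul 21, 2015.
The fix is deployed: 02:15 Jul 21, 2015 + 25m = 02:40 Jul 21, 2015.
The postmortem is published: 02:40 Jul 21, 2015 + 9h = 11:40 Jul 21, 2015.
Comparing: the incident is resolved at 10:40 Jul 21, 2015 vs the postmortem is published at 11:40 Jul 21, 2015. Earlier: the incident is resolved.

The incident is resolved — 10:40 on Jul 21, 2015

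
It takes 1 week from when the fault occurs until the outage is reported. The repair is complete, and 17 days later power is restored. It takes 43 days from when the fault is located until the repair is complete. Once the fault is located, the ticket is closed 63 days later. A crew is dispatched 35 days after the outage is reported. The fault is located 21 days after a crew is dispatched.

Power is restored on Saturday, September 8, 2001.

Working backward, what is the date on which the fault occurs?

Tuesday, May 8, 2001

Power is restored: Sep 8, 2001.
The repair is complete: Sep 8, 2001 − 17 days = Aug 22, 2001.
The fault is located: Aug 22, 2001 − 43 days = Jul 10, 2001.
A crew is dispatched: Jul 10, 2001 − 21 days = Jun 19, 2001.
The outage is reported: Jun 19, 2001 − 35 days = May 15, 2001.
The fault occurs: May 15, 2001 − 1 week = May 8, 2001.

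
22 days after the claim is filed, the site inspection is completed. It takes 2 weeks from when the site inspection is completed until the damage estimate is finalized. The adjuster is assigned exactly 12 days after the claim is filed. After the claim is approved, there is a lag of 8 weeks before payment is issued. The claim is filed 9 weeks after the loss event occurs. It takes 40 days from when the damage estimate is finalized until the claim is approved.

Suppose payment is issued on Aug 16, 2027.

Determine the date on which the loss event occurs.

Feb 2, 2027

Payment is issued: Aug 16, 2027.
The claim is approved: Aug 16, 2027 − 8 weeks = Jun 21, 2027.
The damage estimate is finalized: Jun 21, 2027 − 40 days = May 12, 2027.
The site inspection is completed: May 12, 2027 − 2 weeks = Apr 28, 2027.
The claim is filed: Apr 28, 2027 − 22 days = Apr 6, 2027.
The loss event occurs: Apr 6, 2027 − 9 weeks = Feb 2, 2027.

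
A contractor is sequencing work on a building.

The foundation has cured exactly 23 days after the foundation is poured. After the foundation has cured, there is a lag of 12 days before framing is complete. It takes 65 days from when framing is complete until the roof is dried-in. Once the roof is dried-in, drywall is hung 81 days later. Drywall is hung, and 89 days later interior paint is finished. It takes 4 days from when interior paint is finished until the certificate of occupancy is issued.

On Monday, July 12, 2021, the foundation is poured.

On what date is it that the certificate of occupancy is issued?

Tuesday, April 12, 2022

The foundation is poured: Jul 12, 2021.
The foundation has cured: Jul 12, 2021 + 23 days = Aug 4, 2021.
Framing is complete: Aug 4, 2021 + 12 days = Aug 16, 2021.
The roof is dried-in: Aug 16, 2021 + 65 days = Oct 20, 2021.
Drywall is hung: Oct 20, 2021 + 81 days = Jan 9, 2022.
Interior paint is finished: Jan 9, 2022 + 89 days = Apr 8, 2022.
The certificate of occupancy is issued: Apr 8, 2022 + 4 days = Apr 12, 2022.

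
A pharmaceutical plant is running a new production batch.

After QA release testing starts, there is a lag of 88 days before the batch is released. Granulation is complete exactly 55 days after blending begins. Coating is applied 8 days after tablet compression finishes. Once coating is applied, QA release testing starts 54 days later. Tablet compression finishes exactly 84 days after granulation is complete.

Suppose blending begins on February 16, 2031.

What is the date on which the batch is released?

December 2, 2031

Blending begins: Feb 16, 2031.
Granulation is complete: Feb 16, 2031 + 55 days = Apr 12, 2031.
Tablet compression finishes: Apr 12, 2031 + 84 days = Jul 5, 2031.
Coating is applied: Jul 5, 2031 + 8 days = Jul 13, 2031.
QA release testing starts: Jul 13, 2031 + 54 days = Sep 5, 2031.
The batch is released: Sep 5, 2031 + 88 days = Dec 2, 2031.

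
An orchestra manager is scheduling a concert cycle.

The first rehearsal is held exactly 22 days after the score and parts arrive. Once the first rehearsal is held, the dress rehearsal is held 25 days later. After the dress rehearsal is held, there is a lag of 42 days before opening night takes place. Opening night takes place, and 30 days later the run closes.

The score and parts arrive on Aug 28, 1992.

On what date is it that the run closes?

The score and parts arrive: Aug 28, 1992.
The first rehearsal is held: Aug 28, 1992 + 22 days = Sep 19, 1992.
The dress rehearsal is held: Sep 19, 1992 + 25 days = Oct 14, 1992.
Opening night takes place: Oct 14, 1992 + 42 days = Nov 25, 1992.
The run closes: Nov 25, 1992 + 30 days = Dec 25, 1992.

Dec 25, 1992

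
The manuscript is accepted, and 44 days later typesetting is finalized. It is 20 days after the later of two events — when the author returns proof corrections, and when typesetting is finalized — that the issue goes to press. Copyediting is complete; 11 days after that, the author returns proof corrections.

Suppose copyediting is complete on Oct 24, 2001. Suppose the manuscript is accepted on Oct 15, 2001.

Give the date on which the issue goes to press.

Copyediting is complete: Oct 24, 2001.
The author returns proof corrections: Oct 24, 2001 + 11 days = Nov 4, 2001.
The manuscript is accepted: Oct 15, 2001.
Typesetting is finalized: Oct 15, 2001 + 44 days = Nov 28, 2001.
Both prerequisites met — the author returns proof corrections (Nov 4, 2001), typesetting is finalized (Nov 28, 2001); the later is Nov 28, 2001.
The issue goes to press: Nov 28, 2001 + 20 days = Dec 18, 2001.

Dec 18, 2001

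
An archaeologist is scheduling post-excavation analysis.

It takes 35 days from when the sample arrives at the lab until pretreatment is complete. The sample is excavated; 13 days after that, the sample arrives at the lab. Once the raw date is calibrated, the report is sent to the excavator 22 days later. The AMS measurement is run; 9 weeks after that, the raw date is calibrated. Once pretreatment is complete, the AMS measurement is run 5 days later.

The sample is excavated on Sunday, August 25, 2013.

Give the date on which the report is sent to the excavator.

Friday, January 10, 2014

The sample is excavated: Aug 25, 2013.
The sample arrives at the lab: Aug 25, 2013 + 13 days = Sep 7, 2013.
Pretreatment is complete: Sep 7, 2013 + 35 days = Oct 12, 2013.
The AMS measurement is run: Oct 12, 2013 + 5 days = Oct 17, 2013.
The raw date is calibrated: Oct 17, 2013 + 9 weeks = Dec 19, 2013.
The report is sent to the excavator: Dec 19, 2013 + 22 days = Jan 10, 2014.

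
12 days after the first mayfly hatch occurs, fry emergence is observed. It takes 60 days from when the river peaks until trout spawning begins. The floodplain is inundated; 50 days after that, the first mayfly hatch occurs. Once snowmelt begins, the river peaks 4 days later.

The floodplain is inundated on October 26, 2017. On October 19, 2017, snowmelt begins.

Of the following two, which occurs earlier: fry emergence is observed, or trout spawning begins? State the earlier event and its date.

The floodplain is inundated: Oct 26, 2017.
The first mayfly hatch occurs: Oct 26, 2017 + 50 days = Dec 15, 2017.
Fry emergence is observed: Dec 15, 2017 + 12 days = Dec 27, 2017.
Snowmelt begins: Oct 19, 2017.
The river peaks: Oct 19, 2017 + 4 days = Oct 23, 2017.
Trout spawning begins: Oct 23, 2017 + 60 days = Dec 22, 2017.
Comparing: fry emergence is observed on Dec 27, 2017 vs trout spawning begins on Dec 22, 2017. Earlier: trout spawning begins.

Trout spawning begins — December 22, 2017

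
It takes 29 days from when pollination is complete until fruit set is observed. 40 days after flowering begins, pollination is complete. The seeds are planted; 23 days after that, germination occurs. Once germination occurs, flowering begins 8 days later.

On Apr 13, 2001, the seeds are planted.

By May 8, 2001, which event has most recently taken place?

The seeds are planted: Apr 13, 2001.
Germination occurs: Apr 13, 2001 + 23 days = May 6, 2001.
Flowering begins: May 6, 2001 + 8 days = May 14, 2001.
Pollination is complete: May 14, 2001 + 40 days = Jun 23, 2001.
Fruit set is observed: Jun 23, 2001 + 29 days = Jul 22, 2001.
May 8, 2001 falls between when germination occurs (May 6, 2001) and when flowering begins (May 14, 2001).

Germination occurs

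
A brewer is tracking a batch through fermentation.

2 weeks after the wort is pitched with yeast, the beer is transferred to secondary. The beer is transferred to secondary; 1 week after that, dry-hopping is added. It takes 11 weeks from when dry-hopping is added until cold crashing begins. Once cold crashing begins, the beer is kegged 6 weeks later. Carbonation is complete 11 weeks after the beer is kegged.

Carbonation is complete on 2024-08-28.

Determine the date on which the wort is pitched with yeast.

Carbonation is complete: Aug 28, 2024.
The beer is kegged: Aug 28, 2024 − 11 weeks = Jun 12, 2024.
Cold crashing begins: Jun 12, 2024 − 6 weeks = May 1, 2024.
Dry-hopping is added: May 1, 2024 − 11 weeks = Feb 14, 2024.
The beer is transferred to secondary: Feb 14, 2024 − 1 week = Feb 7, 2024.
The wort is pitched with yeast: Feb 7, 2024 − 2 weeks = Jan 24, 2024.

2024-01-24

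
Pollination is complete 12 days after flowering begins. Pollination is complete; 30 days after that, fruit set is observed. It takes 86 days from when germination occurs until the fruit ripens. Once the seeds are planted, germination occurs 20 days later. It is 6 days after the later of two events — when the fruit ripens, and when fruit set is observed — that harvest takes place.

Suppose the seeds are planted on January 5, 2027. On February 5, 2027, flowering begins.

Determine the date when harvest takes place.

April 27, 2027

The seeds are planted: Jan 5, 2027.
Germination occurs: Jan 5, 2027 + 20 days = Jan 25, 2027.
The fruit ripens: Jan 25, 2027 + 86 days = Apr 21, 2027.
Flowering begins: Feb 5, 2027.
Pollination is complete: Feb 5, 2027 + 12 days = Feb 17, 2027.
Fruit set is observed: Feb 17, 2027 + 30 days = Mar 19, 2027.
Both prerequisites met — the fruit ripens (Apr 21, 2027), fruit set is observed (Mar 19, 2027); the later is Apr 21, 2027.
Harvest takes place: Apr 21, 2027 + 6 days = Apr 27, 2027.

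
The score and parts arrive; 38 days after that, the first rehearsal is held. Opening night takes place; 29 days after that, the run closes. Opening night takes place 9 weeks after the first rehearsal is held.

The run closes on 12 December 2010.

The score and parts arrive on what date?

The run closes: Dec 12, 2010.
Opening night takes place: Dec 12, 2010 − 29 days = Nov 13, 2010.
The first rehearsal is held: Nov 13, 2010 − 9 weeks = Sep 11, 2010.
The score and parts arrive: Sep 11, 2010 − 38 days = Aug 4, 2010.

4 August 2010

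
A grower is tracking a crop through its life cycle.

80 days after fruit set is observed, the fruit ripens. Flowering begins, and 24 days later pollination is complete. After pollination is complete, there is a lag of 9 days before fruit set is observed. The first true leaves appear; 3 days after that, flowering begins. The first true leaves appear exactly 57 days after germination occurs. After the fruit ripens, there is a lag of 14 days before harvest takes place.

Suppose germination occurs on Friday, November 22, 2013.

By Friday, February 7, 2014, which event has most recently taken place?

Germination occurs: Nov 22, 2013.
The first true leaves appear: Nov 22, 2013 + 57 days = Jan 18, 2014.
Flowering begins: Jan 18, 2014 + 3 days = Jan 21, 2014.
Pollination is complete: Jan 21, 2014 + 24 days = Feb 14, 2014.
Fruit set is observed: Feb 14, 2014 + 9 days = Feb 23, 2014.
The fruit ripens: Feb 23, 2014 + 80 days = May 14, 2014.
Harvest takes place: May 14, 2014 + 14 days = May 28, 2014.
Feb 7, 2014 falls between when flowering begins (Jan 21, 2014) and when pollination is complete (Feb 14, 2014).

Flowering begins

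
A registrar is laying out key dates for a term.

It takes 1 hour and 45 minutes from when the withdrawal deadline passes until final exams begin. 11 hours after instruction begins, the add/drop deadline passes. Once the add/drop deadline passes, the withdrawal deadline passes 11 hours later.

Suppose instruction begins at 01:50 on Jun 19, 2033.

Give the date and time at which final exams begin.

01:35 on Jun 20, 2033

Instruction begins: 01:50 Jun 19, 2033.
The add/drop deadline passes: 01:50 Jun 19, 2033 + 11h = 12:50 Jun 19, 2033.
The withdrawal deadline passes: 12:50 Jun 19, 2033 + 11h = 23:50 Jun 19, 2033.
Final exams begin: 23:50 Jun 19, 2033 + 1h45m = 01:35 Jun 20, 2033.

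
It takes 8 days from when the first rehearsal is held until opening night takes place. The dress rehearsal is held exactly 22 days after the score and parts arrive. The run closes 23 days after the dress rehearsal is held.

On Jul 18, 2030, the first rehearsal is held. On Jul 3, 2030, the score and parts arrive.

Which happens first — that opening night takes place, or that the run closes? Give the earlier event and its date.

Opening night takes place — Jul 26, 2030

The first rehearsal is held: Jul 18, 2030.
Opening night takes place: Jul 18, 2030 + 8 days = Jul 26, 2030.
The score and parts arrive: Jul 3, 2030.
The dress rehearsal is held: Jul 3, 2030 + 22 days = Jul 25, 2030.
The run closes: Jul 25, 2030 + 23 days = Aug 17, 2030.
Comparing: opening night takes place on Jul 26, 2030 vs the run closes on Aug 17, 2030. Earlier: opening night takes place.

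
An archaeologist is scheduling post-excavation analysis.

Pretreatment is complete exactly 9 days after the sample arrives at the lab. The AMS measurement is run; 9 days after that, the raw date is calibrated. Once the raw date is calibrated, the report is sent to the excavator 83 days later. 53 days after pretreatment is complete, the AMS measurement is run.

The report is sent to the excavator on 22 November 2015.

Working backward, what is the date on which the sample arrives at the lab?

21 June 2015

The report is sent to the excavator: Nov 22, 2015.
The raw date is calibrated: Nov 22, 2015 − 83 days = Aug 31, 2015.
The AMS measurement is run: Aug 31, 2015 − 9 days = Aug 22, 2015.
Pretreatment is complete: Aug 22, 2015 − 53 days = Jun 30, 2015.
The sample arrives at the lab: Jun 30, 2015 − 9 days = Jun 21, 2015.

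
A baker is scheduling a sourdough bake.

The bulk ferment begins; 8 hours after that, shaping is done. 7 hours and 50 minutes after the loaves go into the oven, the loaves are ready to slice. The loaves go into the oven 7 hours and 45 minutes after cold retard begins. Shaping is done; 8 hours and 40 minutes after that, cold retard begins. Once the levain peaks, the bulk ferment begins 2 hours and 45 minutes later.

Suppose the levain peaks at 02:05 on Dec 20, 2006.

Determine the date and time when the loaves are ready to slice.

The levain peaks: 02:05 Dec 20, 2006.
The bulk ferment begins: 02:05 Dec 20, 2006 + 2h45m = 04:50 Dec 20, 2006.
Shaping is done: 04:50 Dec 20, 2006 + 8h = 12:50 Dec 20, 2006.
Cold retard begins: 12:50 Dec 20, 2006 + 8h40m = 21:30 Dec 20, 2006.
The loaves go into the oven: 21:30 Dec 20, 2006 + 7h45m = 05:15 Dec 21, 2006.
The loaves are ready to slice: 05:15 Dec 21, 2006 + 7h50m = 13:05 Dec 21, 2006.

13:05 on Dec 21, 2006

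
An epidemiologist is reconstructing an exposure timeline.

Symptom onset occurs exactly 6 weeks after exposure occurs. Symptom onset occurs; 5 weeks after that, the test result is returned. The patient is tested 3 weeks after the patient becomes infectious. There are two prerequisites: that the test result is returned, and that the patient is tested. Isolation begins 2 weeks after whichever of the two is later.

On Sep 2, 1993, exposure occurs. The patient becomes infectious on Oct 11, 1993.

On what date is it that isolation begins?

Dec 2, 1993

Exposure occurs: Sep 2, 1993.
Symptom onset occurs: Sep 2, 1993 + 6 weeks = Oct 14, 1993.
The test result is returned: Oct 14, 1993 + 5 weeks = Nov 18, 1993.
The patient becomes infectious: Oct 11, 1993.
The patient is tested: Oct 11, 1993 + 3 weeks = Nov 1, 1993.
Both prerequisites met — the test result is returned (Nov 18, 1993), the patient is tested (Nov 1, 1993); the later is Nov 18, 1993.
Isolation begins: Nov 18, 1993 + 2 weeks = Dec 2, 1993.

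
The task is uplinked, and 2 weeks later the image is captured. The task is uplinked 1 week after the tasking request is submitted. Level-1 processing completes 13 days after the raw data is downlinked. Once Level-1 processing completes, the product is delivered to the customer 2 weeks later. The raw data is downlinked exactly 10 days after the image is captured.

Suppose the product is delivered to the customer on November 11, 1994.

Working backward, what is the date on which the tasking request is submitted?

September 14, 1994

The product is delivered to the customer: Nov 11, 1994.
Level-1 processing completes: Nov 11, 1994 − 2 weeks = Oct 28, 1994.
The raw data is downlinked: Oct 28, 1994 − 13 days = Oct 15, 1994.
The image is captured: Oct 15, 1994 − 10 days = Oct 5, 1994.
The task is uplinked: Oct 5, 1994 − 2 weeks = Sep 21, 1994.
The tasking request is submitted: Sep 21, 1994 − 1 week = Sep 14, 1994.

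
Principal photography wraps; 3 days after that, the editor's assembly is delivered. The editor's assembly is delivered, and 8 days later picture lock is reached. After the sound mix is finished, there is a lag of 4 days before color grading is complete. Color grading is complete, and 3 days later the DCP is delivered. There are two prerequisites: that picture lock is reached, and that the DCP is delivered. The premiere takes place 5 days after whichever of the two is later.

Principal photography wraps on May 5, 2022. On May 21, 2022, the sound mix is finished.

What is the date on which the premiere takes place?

June 2, 2022

Principal photography wraps: May 5, 2022.
The editor's assembly is delivered: May 5, 2022 + 3 days = May 8, 2022.
Picture lock is reached: May 8, 2022 + 8 days = May 16, 2022.
The sound mix is finished: May 21, 2022.
Color grading is complete: May 21, 2022 + 4 days = May 25, 2022.
The DCP is delivered: May 25, 2022 + 3 days = May 28, 2022.
Both prerequisites met — picture lock is reached (May 16, 2022), the DCP is delivered (May 28, 2022); the later is May 28, 2022.
The premiere takes place: May 28, 2022 + 5 days = Jun 2, 2022.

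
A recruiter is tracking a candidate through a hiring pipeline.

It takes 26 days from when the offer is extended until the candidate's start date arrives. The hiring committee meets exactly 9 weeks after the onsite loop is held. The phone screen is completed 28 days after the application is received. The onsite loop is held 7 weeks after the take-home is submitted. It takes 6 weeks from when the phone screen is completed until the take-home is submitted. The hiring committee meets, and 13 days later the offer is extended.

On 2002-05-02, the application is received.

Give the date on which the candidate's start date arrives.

The application is received: May 2, 2002.
The phone screen is completed: May 2, 2002 + 28 days = May 30, 2002.
The take-home is submitted: May 30, 2002 + 6 weeks = Jul 11, 2002.
The onsite loop is held: Jul 11, 2002 + 7 weeks = Aug 29, 2002.
The hiring committee meets: Aug 29, 2002 + 9 weeks = Oct 31, 2002.
The offer is extended: Oct 31, 2002 + 13 days = Nov 13, 2002.
The candidate's start date arrives: Nov 13, 2002 + 26 days = Dec 9, 2002.

2002-12-09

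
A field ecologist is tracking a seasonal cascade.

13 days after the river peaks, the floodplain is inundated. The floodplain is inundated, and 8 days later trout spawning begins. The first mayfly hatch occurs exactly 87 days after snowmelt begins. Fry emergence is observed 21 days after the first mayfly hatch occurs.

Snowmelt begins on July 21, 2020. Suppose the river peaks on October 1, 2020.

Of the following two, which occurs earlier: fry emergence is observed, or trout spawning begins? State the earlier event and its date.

Trout spawning begins — October 22, 2020

Snowmelt begins: Jul 21, 2020.
The first mayfly hatch occurs: Jul 21, 2020 + 87 days = Oct 16, 2020.
Fry emergence is observed: Oct 16, 2020 + 21 days = Nov 6, 2020.
The river peaks: Oct 1, 2020.
The floodplain is inundated: Oct 1, 2020 + 13 days = Oct 14, 2020.
Trout spawning begins: Oct 14, 2020 + 8 days = Oct 22, 2020.
Comparing: fry emergence is observed on Nov 6, 2020 vs trout spawning begins on Oct 22, 2020. Earlier: trout spawning begins.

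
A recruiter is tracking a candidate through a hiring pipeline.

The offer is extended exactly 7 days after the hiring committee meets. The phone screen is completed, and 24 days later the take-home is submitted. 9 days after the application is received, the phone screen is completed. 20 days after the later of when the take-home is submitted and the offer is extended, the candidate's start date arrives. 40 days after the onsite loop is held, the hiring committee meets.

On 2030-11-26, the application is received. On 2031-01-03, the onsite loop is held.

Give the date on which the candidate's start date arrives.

2031-03-11

The application is received: Nov 26, 2030.
The phone screen is completed: Nov 26, 2030 + 9 days = Dec 5, 2030.
The take-home is submitted: Dec 5, 2030 + 24 days = Dec 29, 2030.
The onsite loop is held: Jan 3, 2031.
The hiring committee meets: Jan 3, 2031 + 40 days = Feb 12, 2031.
The offer is extended: Feb 12, 2031 + 7 days = Feb 19, 2031.
Both prerequisites met — the take-home is submitted (Dec 29, 2030), the offer is extended (Feb 19, 2031); the later is Feb 19, 2031.
The candidate's start date arrives: Feb 19, 2031 + 20 days = Mar 11, 2031.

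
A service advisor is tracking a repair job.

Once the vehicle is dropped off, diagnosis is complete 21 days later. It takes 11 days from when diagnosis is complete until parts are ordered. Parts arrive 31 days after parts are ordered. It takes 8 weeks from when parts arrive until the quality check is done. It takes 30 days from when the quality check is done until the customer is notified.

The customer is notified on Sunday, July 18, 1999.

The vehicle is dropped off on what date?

The customer is notified: Jul 18, 1999.
The quality check is done: Jul 18, 1999 − 30 days = Jun 18, 1999.
Parts arrive: Jun 18, 1999 − 8 weeks = Apr 23, 1999.
Parts are ordered: Apr 23, 1999 − 31 days = Mar 23, 1999.
Diagnosis is complete: Mar 23, 1999 − 11 days = Mar 12, 1999.
The vehicle is dropped off: Mar 12, 1999 − 21 days = Feb 19, 1999.

Friday, February 19, 1999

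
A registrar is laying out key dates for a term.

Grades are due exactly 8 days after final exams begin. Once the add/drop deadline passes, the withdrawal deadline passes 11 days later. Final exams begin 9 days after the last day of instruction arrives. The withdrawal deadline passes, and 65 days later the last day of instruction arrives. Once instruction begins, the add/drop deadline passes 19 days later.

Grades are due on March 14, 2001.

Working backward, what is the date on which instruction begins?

November 22, 2000

Grades are due: Mar 14, 2001.
Final exams begin: Mar 14, 2001 − 8 days = Mar 6, 2001.
The last day of instruction arrives: Mar 6, 2001 − 9 days = Feb 25, 2001.
The withdrawal deadline passes: Feb 25, 2001 − 65 days = Dec 22, 2000.
The add/drop deadline passes: Dec 22, 2000 − 11 days = Dec 11, 2000.
Instruction begins: Dec 11, 2000 − 19 days = Nov 22, 2000.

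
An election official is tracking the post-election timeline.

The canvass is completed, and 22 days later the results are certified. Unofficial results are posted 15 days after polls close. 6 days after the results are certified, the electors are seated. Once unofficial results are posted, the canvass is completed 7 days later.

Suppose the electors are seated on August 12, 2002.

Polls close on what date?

The electors are seated: Aug 12, 2002.
The results are certified: Aug 12, 2002 − 6 days = Aug 6, 2002.
The canvass is completed: Aug 6, 2002 − 22 days = Jul 15, 2002.
Unofficial results are posted: Jul 15, 2002 − 7 days = Jul 8, 2002.
Polls close: Jul 8, 2002 − 15 days = Jun 23, 2002.

June 23, 2002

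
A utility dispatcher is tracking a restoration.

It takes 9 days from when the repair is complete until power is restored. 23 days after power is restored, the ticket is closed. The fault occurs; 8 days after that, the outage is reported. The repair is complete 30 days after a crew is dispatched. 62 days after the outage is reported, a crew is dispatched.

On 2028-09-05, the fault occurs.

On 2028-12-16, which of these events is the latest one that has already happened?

The repair is complete

The fault occurs: Sep 5, 2028.
The outage is reported: Sep 5, 2028 + 8 days = Sep 13, 2028.
A crew is dispatched: Sep 13, 2028 + 62 days = Nov 14, 2028.
The repair is complete: Nov 14, 2028 + 30 days = Dec 14, 2028.
Power is restored: Dec 14, 2028 + 9 days = Dec 23, 2028.
The ticket is closed: Dec 23, 2028 + 23 days = Jan 15, 2029.
Dec 16, 2028 falls between when the repair is complete (Dec 14, 2028) and when power is restored (Dec 23, 2028).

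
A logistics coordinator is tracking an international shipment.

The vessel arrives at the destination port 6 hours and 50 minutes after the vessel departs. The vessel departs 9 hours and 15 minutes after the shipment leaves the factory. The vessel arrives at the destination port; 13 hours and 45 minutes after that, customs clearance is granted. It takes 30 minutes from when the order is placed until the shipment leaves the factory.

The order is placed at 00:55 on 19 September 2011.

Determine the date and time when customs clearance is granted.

07:15 on 20 September 2011

The order is placed: 00:55 Sep 19, 2011.
The shipment leaves the factory: 00:55 Sep 19, 2011 + 30m = 01:25 Sep 19, 2011.
The vessel departs: 01:25 Sep 19, 2011 + 9h15m = 10:40 Sep 19, 2011.
The vessel arrives at the destination port: 10:40 Sep 19, 2011 + 6h50m = 17:30 Sep 19, 2011.
Customs clearance is granted: 17:30 Sep 19, 2011 + 13h45m = 07:15 Sep 20, 2011.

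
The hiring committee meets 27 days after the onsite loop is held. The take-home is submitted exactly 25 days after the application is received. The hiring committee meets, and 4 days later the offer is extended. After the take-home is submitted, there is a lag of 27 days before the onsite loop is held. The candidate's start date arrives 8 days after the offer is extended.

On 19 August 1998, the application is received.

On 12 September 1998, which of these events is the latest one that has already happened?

The application is received: Aug 19, 1998.
The take-home is submitted: Aug 19, 1998 + 25 days = Sep 13, 1998.
The onsite loop is held: Sep 13, 1998 + 27 days = Oct 10, 1998.
The hiring committee meets: Oct 10, 1998 + 27 days = Nov 6, 1998.
The offer is extended: Nov 6, 1998 + 4 days = Nov 10, 1998.
The candidate's start date arrives: Nov 10, 1998 + 8 days = Nov 18, 1998.
Sep 12, 1998 falls between when the application is received (Aug 19, 1998) and when the take-home is submitted (Sep 13, 1998).

The application is received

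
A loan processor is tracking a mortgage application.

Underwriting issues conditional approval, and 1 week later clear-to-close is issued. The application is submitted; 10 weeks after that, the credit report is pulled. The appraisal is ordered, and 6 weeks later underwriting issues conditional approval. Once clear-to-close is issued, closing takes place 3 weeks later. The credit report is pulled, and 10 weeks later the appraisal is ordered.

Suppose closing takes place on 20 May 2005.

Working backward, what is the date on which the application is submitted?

Closing takes place: May 20, 2005.
Clear-to-close is issued: May 20, 2005 − 3 weeks = Apr 29, 2005.
Underwriting issues conditional approval: Apr 29, 2005 − 1 week = Apr 22, 2005.
The appraisal is ordered: Apr 22, 2005 − 6 weeks = Mar 11, 2005.
The credit report is pulled: Mar 11, 2005 − 10 weeks = Dec 31, 2004.
The application is submitted: Dec 31, 2004 − 10 weeks = Oct 22, 2004.

22 October 2004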